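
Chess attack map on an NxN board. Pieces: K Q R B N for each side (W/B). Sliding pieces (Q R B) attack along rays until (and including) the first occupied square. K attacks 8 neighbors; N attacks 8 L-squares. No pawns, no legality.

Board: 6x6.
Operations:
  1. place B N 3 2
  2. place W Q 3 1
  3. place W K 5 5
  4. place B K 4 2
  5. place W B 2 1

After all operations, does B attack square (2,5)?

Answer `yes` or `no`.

Op 1: place BN@(3,2)
Op 2: place WQ@(3,1)
Op 3: place WK@(5,5)
Op 4: place BK@(4,2)
Op 5: place WB@(2,1)
Per-piece attacks for B:
  BN@(3,2): attacks (4,4) (5,3) (2,4) (1,3) (4,0) (5,1) (2,0) (1,1)
  BK@(4,2): attacks (4,3) (4,1) (5,2) (3,2) (5,3) (5,1) (3,3) (3,1)
B attacks (2,5): no

Answer: no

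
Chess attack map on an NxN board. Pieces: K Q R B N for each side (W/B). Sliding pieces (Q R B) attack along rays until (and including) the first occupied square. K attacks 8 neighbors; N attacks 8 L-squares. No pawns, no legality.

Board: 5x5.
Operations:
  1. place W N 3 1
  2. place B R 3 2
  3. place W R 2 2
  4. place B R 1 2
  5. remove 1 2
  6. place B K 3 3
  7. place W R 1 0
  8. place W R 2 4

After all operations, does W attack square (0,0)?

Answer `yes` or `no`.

Answer: yes

Derivation:
Op 1: place WN@(3,1)
Op 2: place BR@(3,2)
Op 3: place WR@(2,2)
Op 4: place BR@(1,2)
Op 5: remove (1,2)
Op 6: place BK@(3,3)
Op 7: place WR@(1,0)
Op 8: place WR@(2,4)
Per-piece attacks for W:
  WR@(1,0): attacks (1,1) (1,2) (1,3) (1,4) (2,0) (3,0) (4,0) (0,0)
  WR@(2,2): attacks (2,3) (2,4) (2,1) (2,0) (3,2) (1,2) (0,2) [ray(0,1) blocked at (2,4); ray(1,0) blocked at (3,2)]
  WR@(2,4): attacks (2,3) (2,2) (3,4) (4,4) (1,4) (0,4) [ray(0,-1) blocked at (2,2)]
  WN@(3,1): attacks (4,3) (2,3) (1,2) (1,0)
W attacks (0,0): yes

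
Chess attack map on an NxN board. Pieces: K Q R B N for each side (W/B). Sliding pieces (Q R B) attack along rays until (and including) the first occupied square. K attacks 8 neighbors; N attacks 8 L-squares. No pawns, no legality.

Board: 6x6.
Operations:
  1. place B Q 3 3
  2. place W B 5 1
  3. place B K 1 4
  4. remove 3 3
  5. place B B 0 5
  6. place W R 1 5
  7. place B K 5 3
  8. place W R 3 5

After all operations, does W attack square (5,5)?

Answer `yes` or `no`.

Op 1: place BQ@(3,3)
Op 2: place WB@(5,1)
Op 3: place BK@(1,4)
Op 4: remove (3,3)
Op 5: place BB@(0,5)
Op 6: place WR@(1,5)
Op 7: place BK@(5,3)
Op 8: place WR@(3,5)
Per-piece attacks for W:
  WR@(1,5): attacks (1,4) (2,5) (3,5) (0,5) [ray(0,-1) blocked at (1,4); ray(1,0) blocked at (3,5); ray(-1,0) blocked at (0,5)]
  WR@(3,5): attacks (3,4) (3,3) (3,2) (3,1) (3,0) (4,5) (5,5) (2,5) (1,5) [ray(-1,0) blocked at (1,5)]
  WB@(5,1): attacks (4,2) (3,3) (2,4) (1,5) (4,0) [ray(-1,1) blocked at (1,5)]
W attacks (5,5): yes

Answer: yes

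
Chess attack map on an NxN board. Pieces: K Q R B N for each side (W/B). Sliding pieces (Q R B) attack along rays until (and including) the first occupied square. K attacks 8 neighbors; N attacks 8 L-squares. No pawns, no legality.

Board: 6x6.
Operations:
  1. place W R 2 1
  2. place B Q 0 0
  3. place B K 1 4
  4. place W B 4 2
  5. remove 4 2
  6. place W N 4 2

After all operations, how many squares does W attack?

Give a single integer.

Answer: 15

Derivation:
Op 1: place WR@(2,1)
Op 2: place BQ@(0,0)
Op 3: place BK@(1,4)
Op 4: place WB@(4,2)
Op 5: remove (4,2)
Op 6: place WN@(4,2)
Per-piece attacks for W:
  WR@(2,1): attacks (2,2) (2,3) (2,4) (2,5) (2,0) (3,1) (4,1) (5,1) (1,1) (0,1)
  WN@(4,2): attacks (5,4) (3,4) (2,3) (5,0) (3,0) (2,1)
Union (15 distinct): (0,1) (1,1) (2,0) (2,1) (2,2) (2,3) (2,4) (2,5) (3,0) (3,1) (3,4) (4,1) (5,0) (5,1) (5,4)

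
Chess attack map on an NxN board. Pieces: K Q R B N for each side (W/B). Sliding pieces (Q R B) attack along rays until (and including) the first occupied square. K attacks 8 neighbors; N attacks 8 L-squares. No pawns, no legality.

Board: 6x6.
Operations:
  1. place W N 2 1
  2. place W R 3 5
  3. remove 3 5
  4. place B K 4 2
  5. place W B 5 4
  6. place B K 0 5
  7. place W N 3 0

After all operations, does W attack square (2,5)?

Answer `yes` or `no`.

Op 1: place WN@(2,1)
Op 2: place WR@(3,5)
Op 3: remove (3,5)
Op 4: place BK@(4,2)
Op 5: place WB@(5,4)
Op 6: place BK@(0,5)
Op 7: place WN@(3,0)
Per-piece attacks for W:
  WN@(2,1): attacks (3,3) (4,2) (1,3) (0,2) (4,0) (0,0)
  WN@(3,0): attacks (4,2) (5,1) (2,2) (1,1)
  WB@(5,4): attacks (4,5) (4,3) (3,2) (2,1) [ray(-1,-1) blocked at (2,1)]
W attacks (2,5): no

Answer: no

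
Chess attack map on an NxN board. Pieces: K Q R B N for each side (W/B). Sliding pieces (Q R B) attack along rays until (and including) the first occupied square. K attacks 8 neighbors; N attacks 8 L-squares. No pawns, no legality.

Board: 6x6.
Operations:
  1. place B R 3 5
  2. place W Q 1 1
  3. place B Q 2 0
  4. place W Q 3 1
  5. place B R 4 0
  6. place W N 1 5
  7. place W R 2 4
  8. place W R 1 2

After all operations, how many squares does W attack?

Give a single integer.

Op 1: place BR@(3,5)
Op 2: place WQ@(1,1)
Op 3: place BQ@(2,0)
Op 4: place WQ@(3,1)
Op 5: place BR@(4,0)
Op 6: place WN@(1,5)
Op 7: place WR@(2,4)
Op 8: place WR@(1,2)
Per-piece attacks for W:
  WQ@(1,1): attacks (1,2) (1,0) (2,1) (3,1) (0,1) (2,2) (3,3) (4,4) (5,5) (2,0) (0,2) (0,0) [ray(0,1) blocked at (1,2); ray(1,0) blocked at (3,1); ray(1,-1) blocked at (2,0)]
  WR@(1,2): attacks (1,3) (1,4) (1,5) (1,1) (2,2) (3,2) (4,2) (5,2) (0,2) [ray(0,1) blocked at (1,5); ray(0,-1) blocked at (1,1)]
  WN@(1,5): attacks (2,3) (3,4) (0,3)
  WR@(2,4): attacks (2,5) (2,3) (2,2) (2,1) (2,0) (3,4) (4,4) (5,4) (1,4) (0,4) [ray(0,-1) blocked at (2,0)]
  WQ@(3,1): attacks (3,2) (3,3) (3,4) (3,5) (3,0) (4,1) (5,1) (2,1) (1,1) (4,2) (5,3) (4,0) (2,2) (1,3) (0,4) (2,0) [ray(0,1) blocked at (3,5); ray(-1,0) blocked at (1,1); ray(1,-1) blocked at (4,0); ray(-1,-1) blocked at (2,0)]
Union (31 distinct): (0,0) (0,1) (0,2) (0,3) (0,4) (1,0) (1,1) (1,2) (1,3) (1,4) (1,5) (2,0) (2,1) (2,2) (2,3) (2,5) (3,0) (3,1) (3,2) (3,3) (3,4) (3,5) (4,0) (4,1) (4,2) (4,4) (5,1) (5,2) (5,3) (5,4) (5,5)

Answer: 31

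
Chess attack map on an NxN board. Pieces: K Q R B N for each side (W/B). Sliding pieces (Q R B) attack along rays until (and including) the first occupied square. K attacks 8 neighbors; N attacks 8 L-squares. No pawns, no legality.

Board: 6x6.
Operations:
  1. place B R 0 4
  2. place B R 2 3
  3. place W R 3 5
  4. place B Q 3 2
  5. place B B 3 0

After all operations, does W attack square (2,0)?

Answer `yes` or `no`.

Op 1: place BR@(0,4)
Op 2: place BR@(2,3)
Op 3: place WR@(3,5)
Op 4: place BQ@(3,2)
Op 5: place BB@(3,0)
Per-piece attacks for W:
  WR@(3,5): attacks (3,4) (3,3) (3,2) (4,5) (5,5) (2,5) (1,5) (0,5) [ray(0,-1) blocked at (3,2)]
W attacks (2,0): no

Answer: no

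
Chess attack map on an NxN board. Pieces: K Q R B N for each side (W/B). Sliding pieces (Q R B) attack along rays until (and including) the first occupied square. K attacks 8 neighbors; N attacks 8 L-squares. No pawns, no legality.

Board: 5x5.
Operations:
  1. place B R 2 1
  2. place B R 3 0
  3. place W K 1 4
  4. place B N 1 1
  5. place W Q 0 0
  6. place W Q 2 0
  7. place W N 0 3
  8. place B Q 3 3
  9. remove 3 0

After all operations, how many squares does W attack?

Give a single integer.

Answer: 17

Derivation:
Op 1: place BR@(2,1)
Op 2: place BR@(3,0)
Op 3: place WK@(1,4)
Op 4: place BN@(1,1)
Op 5: place WQ@(0,0)
Op 6: place WQ@(2,0)
Op 7: place WN@(0,3)
Op 8: place BQ@(3,3)
Op 9: remove (3,0)
Per-piece attacks for W:
  WQ@(0,0): attacks (0,1) (0,2) (0,3) (1,0) (2,0) (1,1) [ray(0,1) blocked at (0,3); ray(1,0) blocked at (2,0); ray(1,1) blocked at (1,1)]
  WN@(0,3): attacks (2,4) (1,1) (2,2)
  WK@(1,4): attacks (1,3) (2,4) (0,4) (2,3) (0,3)
  WQ@(2,0): attacks (2,1) (3,0) (4,0) (1,0) (0,0) (3,1) (4,2) (1,1) [ray(0,1) blocked at (2,1); ray(-1,0) blocked at (0,0); ray(-1,1) blocked at (1,1)]
Union (17 distinct): (0,0) (0,1) (0,2) (0,3) (0,4) (1,0) (1,1) (1,3) (2,0) (2,1) (2,2) (2,3) (2,4) (3,0) (3,1) (4,0) (4,2)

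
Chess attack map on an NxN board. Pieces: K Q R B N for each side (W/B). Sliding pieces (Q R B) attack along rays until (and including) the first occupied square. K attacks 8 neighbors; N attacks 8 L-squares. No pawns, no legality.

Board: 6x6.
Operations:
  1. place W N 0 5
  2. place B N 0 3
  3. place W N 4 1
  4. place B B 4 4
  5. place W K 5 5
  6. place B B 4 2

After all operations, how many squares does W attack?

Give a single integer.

Answer: 9

Derivation:
Op 1: place WN@(0,5)
Op 2: place BN@(0,3)
Op 3: place WN@(4,1)
Op 4: place BB@(4,4)
Op 5: place WK@(5,5)
Op 6: place BB@(4,2)
Per-piece attacks for W:
  WN@(0,5): attacks (1,3) (2,4)
  WN@(4,1): attacks (5,3) (3,3) (2,2) (2,0)
  WK@(5,5): attacks (5,4) (4,5) (4,4)
Union (9 distinct): (1,3) (2,0) (2,2) (2,4) (3,3) (4,4) (4,5) (5,3) (5,4)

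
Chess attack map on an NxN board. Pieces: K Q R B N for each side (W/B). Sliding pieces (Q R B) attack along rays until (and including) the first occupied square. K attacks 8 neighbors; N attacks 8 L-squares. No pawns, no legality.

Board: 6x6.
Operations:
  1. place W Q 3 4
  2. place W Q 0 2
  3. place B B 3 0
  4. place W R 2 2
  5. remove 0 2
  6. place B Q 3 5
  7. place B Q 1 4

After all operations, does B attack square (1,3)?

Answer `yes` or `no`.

Op 1: place WQ@(3,4)
Op 2: place WQ@(0,2)
Op 3: place BB@(3,0)
Op 4: place WR@(2,2)
Op 5: remove (0,2)
Op 6: place BQ@(3,5)
Op 7: place BQ@(1,4)
Per-piece attacks for B:
  BQ@(1,4): attacks (1,5) (1,3) (1,2) (1,1) (1,0) (2,4) (3,4) (0,4) (2,5) (2,3) (3,2) (4,1) (5,0) (0,5) (0,3) [ray(1,0) blocked at (3,4)]
  BB@(3,0): attacks (4,1) (5,2) (2,1) (1,2) (0,3)
  BQ@(3,5): attacks (3,4) (4,5) (5,5) (2,5) (1,5) (0,5) (4,4) (5,3) (2,4) (1,3) (0,2) [ray(0,-1) blocked at (3,4)]
B attacks (1,3): yes

Answer: yes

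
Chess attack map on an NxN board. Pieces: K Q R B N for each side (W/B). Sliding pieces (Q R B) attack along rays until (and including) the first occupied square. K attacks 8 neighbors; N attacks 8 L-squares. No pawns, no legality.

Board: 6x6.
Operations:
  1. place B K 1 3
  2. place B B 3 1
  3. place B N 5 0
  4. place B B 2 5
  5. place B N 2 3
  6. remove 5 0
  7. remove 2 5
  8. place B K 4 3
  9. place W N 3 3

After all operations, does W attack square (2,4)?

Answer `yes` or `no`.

Op 1: place BK@(1,3)
Op 2: place BB@(3,1)
Op 3: place BN@(5,0)
Op 4: place BB@(2,5)
Op 5: place BN@(2,3)
Op 6: remove (5,0)
Op 7: remove (2,5)
Op 8: place BK@(4,3)
Op 9: place WN@(3,3)
Per-piece attacks for W:
  WN@(3,3): attacks (4,5) (5,4) (2,5) (1,4) (4,1) (5,2) (2,1) (1,2)
W attacks (2,4): no

Answer: no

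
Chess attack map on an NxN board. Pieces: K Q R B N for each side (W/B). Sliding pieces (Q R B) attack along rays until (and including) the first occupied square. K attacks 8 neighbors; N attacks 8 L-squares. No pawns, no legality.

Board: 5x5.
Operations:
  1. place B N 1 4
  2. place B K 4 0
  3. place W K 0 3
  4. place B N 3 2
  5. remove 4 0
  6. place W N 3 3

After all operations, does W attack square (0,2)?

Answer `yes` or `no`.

Op 1: place BN@(1,4)
Op 2: place BK@(4,0)
Op 3: place WK@(0,3)
Op 4: place BN@(3,2)
Op 5: remove (4,0)
Op 6: place WN@(3,3)
Per-piece attacks for W:
  WK@(0,3): attacks (0,4) (0,2) (1,3) (1,4) (1,2)
  WN@(3,3): attacks (1,4) (4,1) (2,1) (1,2)
W attacks (0,2): yes

Answer: yes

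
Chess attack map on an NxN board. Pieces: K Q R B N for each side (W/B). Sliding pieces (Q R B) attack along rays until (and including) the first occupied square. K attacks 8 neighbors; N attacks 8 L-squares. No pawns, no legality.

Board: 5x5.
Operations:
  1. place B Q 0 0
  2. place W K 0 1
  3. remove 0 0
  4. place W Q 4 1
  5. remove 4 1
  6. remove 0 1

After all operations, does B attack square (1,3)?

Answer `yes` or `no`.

Answer: no

Derivation:
Op 1: place BQ@(0,0)
Op 2: place WK@(0,1)
Op 3: remove (0,0)
Op 4: place WQ@(4,1)
Op 5: remove (4,1)
Op 6: remove (0,1)
Per-piece attacks for B:
B attacks (1,3): no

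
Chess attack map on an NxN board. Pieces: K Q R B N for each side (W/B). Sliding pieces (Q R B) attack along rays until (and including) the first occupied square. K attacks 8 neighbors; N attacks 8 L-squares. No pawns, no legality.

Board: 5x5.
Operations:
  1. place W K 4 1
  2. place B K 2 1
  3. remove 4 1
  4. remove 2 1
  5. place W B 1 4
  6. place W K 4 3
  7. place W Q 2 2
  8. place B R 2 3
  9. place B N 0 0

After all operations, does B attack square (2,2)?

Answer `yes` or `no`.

Op 1: place WK@(4,1)
Op 2: place BK@(2,1)
Op 3: remove (4,1)
Op 4: remove (2,1)
Op 5: place WB@(1,4)
Op 6: place WK@(4,3)
Op 7: place WQ@(2,2)
Op 8: place BR@(2,3)
Op 9: place BN@(0,0)
Per-piece attacks for B:
  BN@(0,0): attacks (1,2) (2,1)
  BR@(2,3): attacks (2,4) (2,2) (3,3) (4,3) (1,3) (0,3) [ray(0,-1) blocked at (2,2); ray(1,0) blocked at (4,3)]
B attacks (2,2): yes

Answer: yes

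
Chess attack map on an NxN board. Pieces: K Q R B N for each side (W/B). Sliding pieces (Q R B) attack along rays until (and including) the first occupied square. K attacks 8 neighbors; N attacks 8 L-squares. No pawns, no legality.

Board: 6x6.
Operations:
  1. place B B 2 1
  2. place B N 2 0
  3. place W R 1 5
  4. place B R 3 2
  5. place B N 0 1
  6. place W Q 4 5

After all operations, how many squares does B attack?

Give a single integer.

Answer: 17

Derivation:
Op 1: place BB@(2,1)
Op 2: place BN@(2,0)
Op 3: place WR@(1,5)
Op 4: place BR@(3,2)
Op 5: place BN@(0,1)
Op 6: place WQ@(4,5)
Per-piece attacks for B:
  BN@(0,1): attacks (1,3) (2,2) (2,0)
  BN@(2,0): attacks (3,2) (4,1) (1,2) (0,1)
  BB@(2,1): attacks (3,2) (3,0) (1,2) (0,3) (1,0) [ray(1,1) blocked at (3,2)]
  BR@(3,2): attacks (3,3) (3,4) (3,5) (3,1) (3,0) (4,2) (5,2) (2,2) (1,2) (0,2)
Union (17 distinct): (0,1) (0,2) (0,3) (1,0) (1,2) (1,3) (2,0) (2,2) (3,0) (3,1) (3,2) (3,3) (3,4) (3,5) (4,1) (4,2) (5,2)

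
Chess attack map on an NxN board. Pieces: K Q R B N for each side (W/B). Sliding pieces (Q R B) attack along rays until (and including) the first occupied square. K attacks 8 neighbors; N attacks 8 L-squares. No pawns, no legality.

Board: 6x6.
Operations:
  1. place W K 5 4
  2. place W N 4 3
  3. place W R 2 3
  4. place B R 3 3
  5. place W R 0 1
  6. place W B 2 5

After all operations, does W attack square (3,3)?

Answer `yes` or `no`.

Answer: yes

Derivation:
Op 1: place WK@(5,4)
Op 2: place WN@(4,3)
Op 3: place WR@(2,3)
Op 4: place BR@(3,3)
Op 5: place WR@(0,1)
Op 6: place WB@(2,5)
Per-piece attacks for W:
  WR@(0,1): attacks (0,2) (0,3) (0,4) (0,5) (0,0) (1,1) (2,1) (3,1) (4,1) (5,1)
  WR@(2,3): attacks (2,4) (2,5) (2,2) (2,1) (2,0) (3,3) (1,3) (0,3) [ray(0,1) blocked at (2,5); ray(1,0) blocked at (3,3)]
  WB@(2,5): attacks (3,4) (4,3) (1,4) (0,3) [ray(1,-1) blocked at (4,3)]
  WN@(4,3): attacks (5,5) (3,5) (2,4) (5,1) (3,1) (2,2)
  WK@(5,4): attacks (5,5) (5,3) (4,4) (4,5) (4,3)
W attacks (3,3): yes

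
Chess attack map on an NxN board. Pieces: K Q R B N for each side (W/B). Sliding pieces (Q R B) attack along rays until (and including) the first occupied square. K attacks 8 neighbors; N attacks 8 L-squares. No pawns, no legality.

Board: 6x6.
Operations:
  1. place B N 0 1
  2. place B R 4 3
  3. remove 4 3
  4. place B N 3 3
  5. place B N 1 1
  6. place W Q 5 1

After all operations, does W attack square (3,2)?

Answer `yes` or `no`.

Answer: no

Derivation:
Op 1: place BN@(0,1)
Op 2: place BR@(4,3)
Op 3: remove (4,3)
Op 4: place BN@(3,3)
Op 5: place BN@(1,1)
Op 6: place WQ@(5,1)
Per-piece attacks for W:
  WQ@(5,1): attacks (5,2) (5,3) (5,4) (5,5) (5,0) (4,1) (3,1) (2,1) (1,1) (4,2) (3,3) (4,0) [ray(-1,0) blocked at (1,1); ray(-1,1) blocked at (3,3)]
W attacks (3,2): no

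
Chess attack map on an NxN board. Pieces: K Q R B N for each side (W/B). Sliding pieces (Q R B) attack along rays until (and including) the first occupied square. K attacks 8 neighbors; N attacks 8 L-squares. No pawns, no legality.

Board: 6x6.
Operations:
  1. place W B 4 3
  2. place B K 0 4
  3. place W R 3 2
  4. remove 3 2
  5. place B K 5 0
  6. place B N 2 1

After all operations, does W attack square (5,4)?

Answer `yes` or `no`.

Answer: yes

Derivation:
Op 1: place WB@(4,3)
Op 2: place BK@(0,4)
Op 3: place WR@(3,2)
Op 4: remove (3,2)
Op 5: place BK@(5,0)
Op 6: place BN@(2,1)
Per-piece attacks for W:
  WB@(4,3): attacks (5,4) (5,2) (3,4) (2,5) (3,2) (2,1) [ray(-1,-1) blocked at (2,1)]
W attacks (5,4): yes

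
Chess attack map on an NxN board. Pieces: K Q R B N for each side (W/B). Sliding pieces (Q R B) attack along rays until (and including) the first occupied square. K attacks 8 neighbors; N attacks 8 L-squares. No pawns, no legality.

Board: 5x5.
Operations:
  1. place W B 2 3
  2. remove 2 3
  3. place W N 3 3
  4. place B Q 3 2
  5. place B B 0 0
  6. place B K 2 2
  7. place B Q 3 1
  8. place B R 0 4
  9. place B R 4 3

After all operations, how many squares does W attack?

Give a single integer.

Op 1: place WB@(2,3)
Op 2: remove (2,3)
Op 3: place WN@(3,3)
Op 4: place BQ@(3,2)
Op 5: place BB@(0,0)
Op 6: place BK@(2,2)
Op 7: place BQ@(3,1)
Op 8: place BR@(0,4)
Op 9: place BR@(4,3)
Per-piece attacks for W:
  WN@(3,3): attacks (1,4) (4,1) (2,1) (1,2)
Union (4 distinct): (1,2) (1,4) (2,1) (4,1)

Answer: 4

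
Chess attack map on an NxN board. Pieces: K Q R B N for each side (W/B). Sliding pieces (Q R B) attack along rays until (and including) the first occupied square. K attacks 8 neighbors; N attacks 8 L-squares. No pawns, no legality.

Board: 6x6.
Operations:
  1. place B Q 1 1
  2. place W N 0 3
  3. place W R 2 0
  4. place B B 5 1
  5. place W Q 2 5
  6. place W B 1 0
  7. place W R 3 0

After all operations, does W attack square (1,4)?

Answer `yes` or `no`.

Op 1: place BQ@(1,1)
Op 2: place WN@(0,3)
Op 3: place WR@(2,0)
Op 4: place BB@(5,1)
Op 5: place WQ@(2,5)
Op 6: place WB@(1,0)
Op 7: place WR@(3,0)
Per-piece attacks for W:
  WN@(0,3): attacks (1,5) (2,4) (1,1) (2,2)
  WB@(1,0): attacks (2,1) (3,2) (4,3) (5,4) (0,1)
  WR@(2,0): attacks (2,1) (2,2) (2,3) (2,4) (2,5) (3,0) (1,0) [ray(0,1) blocked at (2,5); ray(1,0) blocked at (3,0); ray(-1,0) blocked at (1,0)]
  WQ@(2,5): attacks (2,4) (2,3) (2,2) (2,1) (2,0) (3,5) (4,5) (5,5) (1,5) (0,5) (3,4) (4,3) (5,2) (1,4) (0,3) [ray(0,-1) blocked at (2,0); ray(-1,-1) blocked at (0,3)]
  WR@(3,0): attacks (3,1) (3,2) (3,3) (3,4) (3,5) (4,0) (5,0) (2,0) [ray(-1,0) blocked at (2,0)]
W attacks (1,4): yes

Answer: yes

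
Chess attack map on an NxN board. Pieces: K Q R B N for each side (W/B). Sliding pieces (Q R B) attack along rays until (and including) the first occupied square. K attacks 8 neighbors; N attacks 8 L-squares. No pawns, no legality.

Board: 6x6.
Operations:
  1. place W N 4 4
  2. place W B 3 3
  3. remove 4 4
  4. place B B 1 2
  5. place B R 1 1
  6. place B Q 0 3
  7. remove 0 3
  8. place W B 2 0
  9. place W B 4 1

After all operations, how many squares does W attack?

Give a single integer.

Answer: 17

Derivation:
Op 1: place WN@(4,4)
Op 2: place WB@(3,3)
Op 3: remove (4,4)
Op 4: place BB@(1,2)
Op 5: place BR@(1,1)
Op 6: place BQ@(0,3)
Op 7: remove (0,3)
Op 8: place WB@(2,0)
Op 9: place WB@(4,1)
Per-piece attacks for W:
  WB@(2,0): attacks (3,1) (4,2) (5,3) (1,1) [ray(-1,1) blocked at (1,1)]
  WB@(3,3): attacks (4,4) (5,5) (4,2) (5,1) (2,4) (1,5) (2,2) (1,1) [ray(-1,-1) blocked at (1,1)]
  WB@(4,1): attacks (5,2) (5,0) (3,2) (2,3) (1,4) (0,5) (3,0)
Union (17 distinct): (0,5) (1,1) (1,4) (1,5) (2,2) (2,3) (2,4) (3,0) (3,1) (3,2) (4,2) (4,4) (5,0) (5,1) (5,2) (5,3) (5,5)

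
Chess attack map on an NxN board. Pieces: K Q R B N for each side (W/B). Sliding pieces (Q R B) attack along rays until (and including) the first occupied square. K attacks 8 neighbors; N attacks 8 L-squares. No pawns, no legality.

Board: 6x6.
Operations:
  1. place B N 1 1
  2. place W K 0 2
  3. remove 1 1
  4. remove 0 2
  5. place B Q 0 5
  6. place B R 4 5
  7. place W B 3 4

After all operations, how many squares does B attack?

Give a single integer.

Answer: 20

Derivation:
Op 1: place BN@(1,1)
Op 2: place WK@(0,2)
Op 3: remove (1,1)
Op 4: remove (0,2)
Op 5: place BQ@(0,5)
Op 6: place BR@(4,5)
Op 7: place WB@(3,4)
Per-piece attacks for B:
  BQ@(0,5): attacks (0,4) (0,3) (0,2) (0,1) (0,0) (1,5) (2,5) (3,5) (4,5) (1,4) (2,3) (3,2) (4,1) (5,0) [ray(1,0) blocked at (4,5)]
  BR@(4,5): attacks (4,4) (4,3) (4,2) (4,1) (4,0) (5,5) (3,5) (2,5) (1,5) (0,5) [ray(-1,0) blocked at (0,5)]
Union (20 distinct): (0,0) (0,1) (0,2) (0,3) (0,4) (0,5) (1,4) (1,5) (2,3) (2,5) (3,2) (3,5) (4,0) (4,1) (4,2) (4,3) (4,4) (4,5) (5,0) (5,5)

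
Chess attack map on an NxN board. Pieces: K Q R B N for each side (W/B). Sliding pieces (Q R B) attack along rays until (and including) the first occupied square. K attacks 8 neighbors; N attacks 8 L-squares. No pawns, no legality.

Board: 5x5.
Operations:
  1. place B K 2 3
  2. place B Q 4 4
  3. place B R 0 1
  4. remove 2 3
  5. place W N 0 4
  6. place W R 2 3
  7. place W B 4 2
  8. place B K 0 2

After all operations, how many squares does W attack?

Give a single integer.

Op 1: place BK@(2,3)
Op 2: place BQ@(4,4)
Op 3: place BR@(0,1)
Op 4: remove (2,3)
Op 5: place WN@(0,4)
Op 6: place WR@(2,3)
Op 7: place WB@(4,2)
Op 8: place BK@(0,2)
Per-piece attacks for W:
  WN@(0,4): attacks (1,2) (2,3)
  WR@(2,3): attacks (2,4) (2,2) (2,1) (2,0) (3,3) (4,3) (1,3) (0,3)
  WB@(4,2): attacks (3,3) (2,4) (3,1) (2,0)
Union (11 distinct): (0,3) (1,2) (1,3) (2,0) (2,1) (2,2) (2,3) (2,4) (3,1) (3,3) (4,3)

Answer: 11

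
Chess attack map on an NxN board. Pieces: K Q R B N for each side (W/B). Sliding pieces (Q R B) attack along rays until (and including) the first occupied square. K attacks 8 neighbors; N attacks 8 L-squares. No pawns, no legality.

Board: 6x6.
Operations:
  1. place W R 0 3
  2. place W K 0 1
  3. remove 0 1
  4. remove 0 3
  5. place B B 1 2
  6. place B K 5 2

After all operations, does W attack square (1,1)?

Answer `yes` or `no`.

Op 1: place WR@(0,3)
Op 2: place WK@(0,1)
Op 3: remove (0,1)
Op 4: remove (0,3)
Op 5: place BB@(1,2)
Op 6: place BK@(5,2)
Per-piece attacks for W:
W attacks (1,1): no

Answer: no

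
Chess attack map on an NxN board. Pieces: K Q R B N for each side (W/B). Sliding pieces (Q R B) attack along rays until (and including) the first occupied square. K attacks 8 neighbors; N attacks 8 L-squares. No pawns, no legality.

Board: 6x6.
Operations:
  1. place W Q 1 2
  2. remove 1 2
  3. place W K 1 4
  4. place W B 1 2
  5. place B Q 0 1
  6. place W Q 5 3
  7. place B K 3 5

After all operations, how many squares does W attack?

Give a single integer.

Op 1: place WQ@(1,2)
Op 2: remove (1,2)
Op 3: place WK@(1,4)
Op 4: place WB@(1,2)
Op 5: place BQ@(0,1)
Op 6: place WQ@(5,3)
Op 7: place BK@(3,5)
Per-piece attacks for W:
  WB@(1,2): attacks (2,3) (3,4) (4,5) (2,1) (3,0) (0,3) (0,1) [ray(-1,-1) blocked at (0,1)]
  WK@(1,4): attacks (1,5) (1,3) (2,4) (0,4) (2,5) (2,3) (0,5) (0,3)
  WQ@(5,3): attacks (5,4) (5,5) (5,2) (5,1) (5,0) (4,3) (3,3) (2,3) (1,3) (0,3) (4,4) (3,5) (4,2) (3,1) (2,0) [ray(-1,1) blocked at (3,5)]
Union (25 distinct): (0,1) (0,3) (0,4) (0,5) (1,3) (1,5) (2,0) (2,1) (2,3) (2,4) (2,5) (3,0) (3,1) (3,3) (3,4) (3,5) (4,2) (4,3) (4,4) (4,5) (5,0) (5,1) (5,2) (5,4) (5,5)

Answer: 25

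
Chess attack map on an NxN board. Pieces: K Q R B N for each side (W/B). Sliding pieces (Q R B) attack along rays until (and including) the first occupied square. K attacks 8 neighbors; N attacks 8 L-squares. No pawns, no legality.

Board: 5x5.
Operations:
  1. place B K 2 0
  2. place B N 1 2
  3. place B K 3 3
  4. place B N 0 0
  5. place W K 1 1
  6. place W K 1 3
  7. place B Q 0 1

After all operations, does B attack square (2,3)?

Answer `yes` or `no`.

Op 1: place BK@(2,0)
Op 2: place BN@(1,2)
Op 3: place BK@(3,3)
Op 4: place BN@(0,0)
Op 5: place WK@(1,1)
Op 6: place WK@(1,3)
Op 7: place BQ@(0,1)
Per-piece attacks for B:
  BN@(0,0): attacks (1,2) (2,1)
  BQ@(0,1): attacks (0,2) (0,3) (0,4) (0,0) (1,1) (1,2) (1,0) [ray(0,-1) blocked at (0,0); ray(1,0) blocked at (1,1); ray(1,1) blocked at (1,2)]
  BN@(1,2): attacks (2,4) (3,3) (0,4) (2,0) (3,1) (0,0)
  BK@(2,0): attacks (2,1) (3,0) (1,0) (3,1) (1,1)
  BK@(3,3): attacks (3,4) (3,2) (4,3) (2,3) (4,4) (4,2) (2,4) (2,2)
B attacks (2,3): yes

Answer: yes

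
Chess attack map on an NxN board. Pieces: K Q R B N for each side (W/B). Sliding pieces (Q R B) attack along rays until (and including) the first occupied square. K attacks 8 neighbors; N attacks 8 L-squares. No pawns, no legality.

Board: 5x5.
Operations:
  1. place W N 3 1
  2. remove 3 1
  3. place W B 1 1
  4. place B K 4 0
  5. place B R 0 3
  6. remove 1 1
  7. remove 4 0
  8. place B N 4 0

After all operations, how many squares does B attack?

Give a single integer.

Op 1: place WN@(3,1)
Op 2: remove (3,1)
Op 3: place WB@(1,1)
Op 4: place BK@(4,0)
Op 5: place BR@(0,3)
Op 6: remove (1,1)
Op 7: remove (4,0)
Op 8: place BN@(4,0)
Per-piece attacks for B:
  BR@(0,3): attacks (0,4) (0,2) (0,1) (0,0) (1,3) (2,3) (3,3) (4,3)
  BN@(4,0): attacks (3,2) (2,1)
Union (10 distinct): (0,0) (0,1) (0,2) (0,4) (1,3) (2,1) (2,3) (3,2) (3,3) (4,3)

Answer: 10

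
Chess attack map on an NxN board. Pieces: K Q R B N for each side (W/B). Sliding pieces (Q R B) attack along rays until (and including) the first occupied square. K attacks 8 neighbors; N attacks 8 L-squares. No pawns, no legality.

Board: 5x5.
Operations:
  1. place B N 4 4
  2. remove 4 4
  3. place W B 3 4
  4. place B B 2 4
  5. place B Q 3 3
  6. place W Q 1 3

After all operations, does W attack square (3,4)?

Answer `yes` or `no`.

Op 1: place BN@(4,4)
Op 2: remove (4,4)
Op 3: place WB@(3,4)
Op 4: place BB@(2,4)
Op 5: place BQ@(3,3)
Op 6: place WQ@(1,3)
Per-piece attacks for W:
  WQ@(1,3): attacks (1,4) (1,2) (1,1) (1,0) (2,3) (3,3) (0,3) (2,4) (2,2) (3,1) (4,0) (0,4) (0,2) [ray(1,0) blocked at (3,3); ray(1,1) blocked at (2,4)]
  WB@(3,4): attacks (4,3) (2,3) (1,2) (0,1)
W attacks (3,4): no

Answer: no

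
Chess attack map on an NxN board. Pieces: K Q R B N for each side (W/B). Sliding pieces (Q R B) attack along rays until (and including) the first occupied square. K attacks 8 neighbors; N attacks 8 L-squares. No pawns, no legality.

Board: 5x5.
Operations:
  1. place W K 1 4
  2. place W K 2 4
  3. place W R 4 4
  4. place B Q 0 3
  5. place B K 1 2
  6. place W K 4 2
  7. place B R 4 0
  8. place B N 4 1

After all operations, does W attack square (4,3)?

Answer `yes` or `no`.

Op 1: place WK@(1,4)
Op 2: place WK@(2,4)
Op 3: place WR@(4,4)
Op 4: place BQ@(0,3)
Op 5: place BK@(1,2)
Op 6: place WK@(4,2)
Op 7: place BR@(4,0)
Op 8: place BN@(4,1)
Per-piece attacks for W:
  WK@(1,4): attacks (1,3) (2,4) (0,4) (2,3) (0,3)
  WK@(2,4): attacks (2,3) (3,4) (1,4) (3,3) (1,3)
  WK@(4,2): attacks (4,3) (4,1) (3,2) (3,3) (3,1)
  WR@(4,4): attacks (4,3) (4,2) (3,4) (2,4) [ray(0,-1) blocked at (4,2); ray(-1,0) blocked at (2,4)]
W attacks (4,3): yes

Answer: yes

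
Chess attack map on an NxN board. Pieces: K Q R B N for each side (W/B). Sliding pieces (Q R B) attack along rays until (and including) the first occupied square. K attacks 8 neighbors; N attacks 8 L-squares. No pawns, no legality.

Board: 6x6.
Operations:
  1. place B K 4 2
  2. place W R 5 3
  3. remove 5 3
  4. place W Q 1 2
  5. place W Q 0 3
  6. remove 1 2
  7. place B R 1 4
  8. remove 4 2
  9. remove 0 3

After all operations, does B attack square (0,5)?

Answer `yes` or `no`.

Answer: no

Derivation:
Op 1: place BK@(4,2)
Op 2: place WR@(5,3)
Op 3: remove (5,3)
Op 4: place WQ@(1,2)
Op 5: place WQ@(0,3)
Op 6: remove (1,2)
Op 7: place BR@(1,4)
Op 8: remove (4,2)
Op 9: remove (0,3)
Per-piece attacks for B:
  BR@(1,4): attacks (1,5) (1,3) (1,2) (1,1) (1,0) (2,4) (3,4) (4,4) (5,4) (0,4)
B attacks (0,5): no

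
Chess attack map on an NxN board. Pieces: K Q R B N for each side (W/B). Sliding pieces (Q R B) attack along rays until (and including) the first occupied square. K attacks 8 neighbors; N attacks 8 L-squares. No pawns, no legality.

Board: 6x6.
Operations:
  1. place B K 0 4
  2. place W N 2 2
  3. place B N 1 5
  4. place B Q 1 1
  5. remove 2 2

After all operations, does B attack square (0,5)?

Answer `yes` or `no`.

Op 1: place BK@(0,4)
Op 2: place WN@(2,2)
Op 3: place BN@(1,5)
Op 4: place BQ@(1,1)
Op 5: remove (2,2)
Per-piece attacks for B:
  BK@(0,4): attacks (0,5) (0,3) (1,4) (1,5) (1,3)
  BQ@(1,1): attacks (1,2) (1,3) (1,4) (1,5) (1,0) (2,1) (3,1) (4,1) (5,1) (0,1) (2,2) (3,3) (4,4) (5,5) (2,0) (0,2) (0,0) [ray(0,1) blocked at (1,5)]
  BN@(1,5): attacks (2,3) (3,4) (0,3)
B attacks (0,5): yes

Answer: yes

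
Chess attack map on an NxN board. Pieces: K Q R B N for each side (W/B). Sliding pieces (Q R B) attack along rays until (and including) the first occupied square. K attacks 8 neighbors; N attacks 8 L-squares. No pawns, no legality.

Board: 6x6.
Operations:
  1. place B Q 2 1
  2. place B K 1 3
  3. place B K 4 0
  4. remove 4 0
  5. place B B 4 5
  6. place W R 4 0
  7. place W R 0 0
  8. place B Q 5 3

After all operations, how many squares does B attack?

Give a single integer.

Answer: 29

Derivation:
Op 1: place BQ@(2,1)
Op 2: place BK@(1,3)
Op 3: place BK@(4,0)
Op 4: remove (4,0)
Op 5: place BB@(4,5)
Op 6: place WR@(4,0)
Op 7: place WR@(0,0)
Op 8: place BQ@(5,3)
Per-piece attacks for B:
  BK@(1,3): attacks (1,4) (1,2) (2,3) (0,3) (2,4) (2,2) (0,4) (0,2)
  BQ@(2,1): attacks (2,2) (2,3) (2,4) (2,5) (2,0) (3,1) (4,1) (5,1) (1,1) (0,1) (3,2) (4,3) (5,4) (3,0) (1,2) (0,3) (1,0)
  BB@(4,5): attacks (5,4) (3,4) (2,3) (1,2) (0,1)
  BQ@(5,3): attacks (5,4) (5,5) (5,2) (5,1) (5,0) (4,3) (3,3) (2,3) (1,3) (4,4) (3,5) (4,2) (3,1) (2,0) [ray(-1,0) blocked at (1,3)]
Union (29 distinct): (0,1) (0,2) (0,3) (0,4) (1,0) (1,1) (1,2) (1,3) (1,4) (2,0) (2,2) (2,3) (2,4) (2,5) (3,0) (3,1) (3,2) (3,3) (3,4) (3,5) (4,1) (4,2) (4,3) (4,4) (5,0) (5,1) (5,2) (5,4) (5,5)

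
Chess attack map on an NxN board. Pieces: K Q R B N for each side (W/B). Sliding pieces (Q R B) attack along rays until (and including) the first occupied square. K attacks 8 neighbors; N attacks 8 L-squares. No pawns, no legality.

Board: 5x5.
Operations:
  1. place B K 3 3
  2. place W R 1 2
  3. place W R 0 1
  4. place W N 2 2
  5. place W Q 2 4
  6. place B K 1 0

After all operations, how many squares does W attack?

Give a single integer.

Op 1: place BK@(3,3)
Op 2: place WR@(1,2)
Op 3: place WR@(0,1)
Op 4: place WN@(2,2)
Op 5: place WQ@(2,4)
Op 6: place BK@(1,0)
Per-piece attacks for W:
  WR@(0,1): attacks (0,2) (0,3) (0,4) (0,0) (1,1) (2,1) (3,1) (4,1)
  WR@(1,2): attacks (1,3) (1,4) (1,1) (1,0) (2,2) (0,2) [ray(0,-1) blocked at (1,0); ray(1,0) blocked at (2,2)]
  WN@(2,2): attacks (3,4) (4,3) (1,4) (0,3) (3,0) (4,1) (1,0) (0,1)
  WQ@(2,4): attacks (2,3) (2,2) (3,4) (4,4) (1,4) (0,4) (3,3) (1,3) (0,2) [ray(0,-1) blocked at (2,2); ray(1,-1) blocked at (3,3)]
Union (19 distinct): (0,0) (0,1) (0,2) (0,3) (0,4) (1,0) (1,1) (1,3) (1,4) (2,1) (2,2) (2,3) (3,0) (3,1) (3,3) (3,4) (4,1) (4,3) (4,4)

Answer: 19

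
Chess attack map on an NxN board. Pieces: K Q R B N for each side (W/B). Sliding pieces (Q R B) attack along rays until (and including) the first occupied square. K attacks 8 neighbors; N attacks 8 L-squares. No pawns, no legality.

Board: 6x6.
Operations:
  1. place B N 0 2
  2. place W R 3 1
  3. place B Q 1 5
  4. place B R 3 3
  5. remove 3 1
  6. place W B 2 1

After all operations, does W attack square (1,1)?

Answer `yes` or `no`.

Answer: no

Derivation:
Op 1: place BN@(0,2)
Op 2: place WR@(3,1)
Op 3: place BQ@(1,5)
Op 4: place BR@(3,3)
Op 5: remove (3,1)
Op 6: place WB@(2,1)
Per-piece attacks for W:
  WB@(2,1): attacks (3,2) (4,3) (5,4) (3,0) (1,2) (0,3) (1,0)
W attacks (1,1): no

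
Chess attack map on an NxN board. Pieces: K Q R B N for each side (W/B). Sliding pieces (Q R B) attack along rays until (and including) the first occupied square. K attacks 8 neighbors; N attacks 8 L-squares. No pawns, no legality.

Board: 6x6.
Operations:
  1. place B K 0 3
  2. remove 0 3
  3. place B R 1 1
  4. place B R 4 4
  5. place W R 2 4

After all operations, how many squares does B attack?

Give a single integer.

Op 1: place BK@(0,3)
Op 2: remove (0,3)
Op 3: place BR@(1,1)
Op 4: place BR@(4,4)
Op 5: place WR@(2,4)
Per-piece attacks for B:
  BR@(1,1): attacks (1,2) (1,3) (1,4) (1,5) (1,0) (2,1) (3,1) (4,1) (5,1) (0,1)
  BR@(4,4): attacks (4,5) (4,3) (4,2) (4,1) (4,0) (5,4) (3,4) (2,4) [ray(-1,0) blocked at (2,4)]
Union (17 distinct): (0,1) (1,0) (1,2) (1,3) (1,4) (1,5) (2,1) (2,4) (3,1) (3,4) (4,0) (4,1) (4,2) (4,3) (4,5) (5,1) (5,4)

Answer: 17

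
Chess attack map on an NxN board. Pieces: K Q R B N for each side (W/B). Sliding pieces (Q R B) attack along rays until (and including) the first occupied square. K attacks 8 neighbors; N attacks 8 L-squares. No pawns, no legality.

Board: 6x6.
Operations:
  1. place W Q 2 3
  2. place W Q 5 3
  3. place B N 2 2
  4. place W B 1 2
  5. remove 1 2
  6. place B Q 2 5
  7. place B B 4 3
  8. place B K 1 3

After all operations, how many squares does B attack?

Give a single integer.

Op 1: place WQ@(2,3)
Op 2: place WQ@(5,3)
Op 3: place BN@(2,2)
Op 4: place WB@(1,2)
Op 5: remove (1,2)
Op 6: place BQ@(2,5)
Op 7: place BB@(4,3)
Op 8: place BK@(1,3)
Per-piece attacks for B:
  BK@(1,3): attacks (1,4) (1,2) (2,3) (0,3) (2,4) (2,2) (0,4) (0,2)
  BN@(2,2): attacks (3,4) (4,3) (1,4) (0,3) (3,0) (4,1) (1,0) (0,1)
  BQ@(2,5): attacks (2,4) (2,3) (3,5) (4,5) (5,5) (1,5) (0,5) (3,4) (4,3) (1,4) (0,3) [ray(0,-1) blocked at (2,3); ray(1,-1) blocked at (4,3)]
  BB@(4,3): attacks (5,4) (5,2) (3,4) (2,5) (3,2) (2,1) (1,0) [ray(-1,1) blocked at (2,5)]
Union (24 distinct): (0,1) (0,2) (0,3) (0,4) (0,5) (1,0) (1,2) (1,4) (1,5) (2,1) (2,2) (2,3) (2,4) (2,5) (3,0) (3,2) (3,4) (3,5) (4,1) (4,3) (4,5) (5,2) (5,4) (5,5)

Answer: 24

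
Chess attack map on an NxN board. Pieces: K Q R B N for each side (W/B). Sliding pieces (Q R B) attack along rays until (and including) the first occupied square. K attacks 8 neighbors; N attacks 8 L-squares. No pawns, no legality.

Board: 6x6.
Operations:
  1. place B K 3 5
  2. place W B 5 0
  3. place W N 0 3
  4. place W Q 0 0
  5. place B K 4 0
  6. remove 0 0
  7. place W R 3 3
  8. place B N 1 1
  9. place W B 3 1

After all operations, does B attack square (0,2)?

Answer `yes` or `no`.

Op 1: place BK@(3,5)
Op 2: place WB@(5,0)
Op 3: place WN@(0,3)
Op 4: place WQ@(0,0)
Op 5: place BK@(4,0)
Op 6: remove (0,0)
Op 7: place WR@(3,3)
Op 8: place BN@(1,1)
Op 9: place WB@(3,1)
Per-piece attacks for B:
  BN@(1,1): attacks (2,3) (3,2) (0,3) (3,0)
  BK@(3,5): attacks (3,4) (4,5) (2,5) (4,4) (2,4)
  BK@(4,0): attacks (4,1) (5,0) (3,0) (5,1) (3,1)
B attacks (0,2): no

Answer: no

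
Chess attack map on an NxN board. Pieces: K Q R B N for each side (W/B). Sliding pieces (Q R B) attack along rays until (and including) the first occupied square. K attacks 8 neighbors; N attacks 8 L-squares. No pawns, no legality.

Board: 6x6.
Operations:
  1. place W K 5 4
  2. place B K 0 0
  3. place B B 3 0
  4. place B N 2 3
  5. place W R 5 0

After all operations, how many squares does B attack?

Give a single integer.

Op 1: place WK@(5,4)
Op 2: place BK@(0,0)
Op 3: place BB@(3,0)
Op 4: place BN@(2,3)
Op 5: place WR@(5,0)
Per-piece attacks for B:
  BK@(0,0): attacks (0,1) (1,0) (1,1)
  BN@(2,3): attacks (3,5) (4,4) (1,5) (0,4) (3,1) (4,2) (1,1) (0,2)
  BB@(3,0): attacks (4,1) (5,2) (2,1) (1,2) (0,3)
Union (15 distinct): (0,1) (0,2) (0,3) (0,4) (1,0) (1,1) (1,2) (1,5) (2,1) (3,1) (3,5) (4,1) (4,2) (4,4) (5,2)

Answer: 15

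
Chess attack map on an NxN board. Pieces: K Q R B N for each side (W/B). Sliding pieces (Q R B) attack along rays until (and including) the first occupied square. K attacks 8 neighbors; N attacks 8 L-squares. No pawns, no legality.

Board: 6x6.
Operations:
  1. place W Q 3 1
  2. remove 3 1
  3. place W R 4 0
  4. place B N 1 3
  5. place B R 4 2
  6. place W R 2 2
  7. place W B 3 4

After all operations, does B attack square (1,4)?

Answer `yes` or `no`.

Op 1: place WQ@(3,1)
Op 2: remove (3,1)
Op 3: place WR@(4,0)
Op 4: place BN@(1,3)
Op 5: place BR@(4,2)
Op 6: place WR@(2,2)
Op 7: place WB@(3,4)
Per-piece attacks for B:
  BN@(1,3): attacks (2,5) (3,4) (0,5) (2,1) (3,2) (0,1)
  BR@(4,2): attacks (4,3) (4,4) (4,5) (4,1) (4,0) (5,2) (3,2) (2,2) [ray(0,-1) blocked at (4,0); ray(-1,0) blocked at (2,2)]
B attacks (1,4): no

Answer: no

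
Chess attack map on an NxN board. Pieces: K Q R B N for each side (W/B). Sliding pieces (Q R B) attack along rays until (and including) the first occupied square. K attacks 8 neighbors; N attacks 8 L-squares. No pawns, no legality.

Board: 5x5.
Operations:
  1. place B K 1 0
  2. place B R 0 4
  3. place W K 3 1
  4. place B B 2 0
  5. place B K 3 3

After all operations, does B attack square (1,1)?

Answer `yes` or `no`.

Op 1: place BK@(1,0)
Op 2: place BR@(0,4)
Op 3: place WK@(3,1)
Op 4: place BB@(2,0)
Op 5: place BK@(3,3)
Per-piece attacks for B:
  BR@(0,4): attacks (0,3) (0,2) (0,1) (0,0) (1,4) (2,4) (3,4) (4,4)
  BK@(1,0): attacks (1,1) (2,0) (0,0) (2,1) (0,1)
  BB@(2,0): attacks (3,1) (1,1) (0,2) [ray(1,1) blocked at (3,1)]
  BK@(3,3): attacks (3,4) (3,2) (4,3) (2,3) (4,4) (4,2) (2,4) (2,2)
B attacks (1,1): yes

Answer: yes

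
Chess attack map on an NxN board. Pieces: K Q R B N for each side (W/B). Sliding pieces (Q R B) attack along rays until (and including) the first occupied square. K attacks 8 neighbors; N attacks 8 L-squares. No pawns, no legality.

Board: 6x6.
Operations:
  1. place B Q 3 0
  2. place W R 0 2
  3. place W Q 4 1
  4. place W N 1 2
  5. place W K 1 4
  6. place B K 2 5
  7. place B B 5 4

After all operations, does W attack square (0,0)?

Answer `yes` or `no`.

Op 1: place BQ@(3,0)
Op 2: place WR@(0,2)
Op 3: place WQ@(4,1)
Op 4: place WN@(1,2)
Op 5: place WK@(1,4)
Op 6: place BK@(2,5)
Op 7: place BB@(5,4)
Per-piece attacks for W:
  WR@(0,2): attacks (0,3) (0,4) (0,5) (0,1) (0,0) (1,2) [ray(1,0) blocked at (1,2)]
  WN@(1,2): attacks (2,4) (3,3) (0,4) (2,0) (3,1) (0,0)
  WK@(1,4): attacks (1,5) (1,3) (2,4) (0,4) (2,5) (2,3) (0,5) (0,3)
  WQ@(4,1): attacks (4,2) (4,3) (4,4) (4,5) (4,0) (5,1) (3,1) (2,1) (1,1) (0,1) (5,2) (5,0) (3,2) (2,3) (1,4) (3,0) [ray(-1,1) blocked at (1,4); ray(-1,-1) blocked at (3,0)]
W attacks (0,0): yes

Answer: yes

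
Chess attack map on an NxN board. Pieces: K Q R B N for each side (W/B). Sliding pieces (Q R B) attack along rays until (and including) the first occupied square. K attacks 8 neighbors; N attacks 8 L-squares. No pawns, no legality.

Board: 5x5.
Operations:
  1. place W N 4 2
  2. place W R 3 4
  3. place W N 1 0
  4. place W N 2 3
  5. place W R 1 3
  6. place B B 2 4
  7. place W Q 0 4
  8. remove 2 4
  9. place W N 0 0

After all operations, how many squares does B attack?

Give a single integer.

Op 1: place WN@(4,2)
Op 2: place WR@(3,4)
Op 3: place WN@(1,0)
Op 4: place WN@(2,3)
Op 5: place WR@(1,3)
Op 6: place BB@(2,4)
Op 7: place WQ@(0,4)
Op 8: remove (2,4)
Op 9: place WN@(0,0)
Per-piece attacks for B:
Union (0 distinct): (none)

Answer: 0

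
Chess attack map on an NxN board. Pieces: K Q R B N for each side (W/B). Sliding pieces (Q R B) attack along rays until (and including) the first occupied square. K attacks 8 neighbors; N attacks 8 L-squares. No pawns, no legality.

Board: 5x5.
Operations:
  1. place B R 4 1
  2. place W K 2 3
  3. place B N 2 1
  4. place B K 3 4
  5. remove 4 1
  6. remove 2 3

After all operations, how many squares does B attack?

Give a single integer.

Answer: 10

Derivation:
Op 1: place BR@(4,1)
Op 2: place WK@(2,3)
Op 3: place BN@(2,1)
Op 4: place BK@(3,4)
Op 5: remove (4,1)
Op 6: remove (2,3)
Per-piece attacks for B:
  BN@(2,1): attacks (3,3) (4,2) (1,3) (0,2) (4,0) (0,0)
  BK@(3,4): attacks (3,3) (4,4) (2,4) (4,3) (2,3)
Union (10 distinct): (0,0) (0,2) (1,3) (2,3) (2,4) (3,3) (4,0) (4,2) (4,3) (4,4)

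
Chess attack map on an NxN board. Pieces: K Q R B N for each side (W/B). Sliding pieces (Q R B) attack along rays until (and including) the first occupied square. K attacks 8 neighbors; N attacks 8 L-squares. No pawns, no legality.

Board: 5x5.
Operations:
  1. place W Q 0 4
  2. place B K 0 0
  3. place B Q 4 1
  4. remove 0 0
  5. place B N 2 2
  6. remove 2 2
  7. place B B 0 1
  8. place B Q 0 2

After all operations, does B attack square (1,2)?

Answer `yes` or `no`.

Answer: yes

Derivation:
Op 1: place WQ@(0,4)
Op 2: place BK@(0,0)
Op 3: place BQ@(4,1)
Op 4: remove (0,0)
Op 5: place BN@(2,2)
Op 6: remove (2,2)
Op 7: place BB@(0,1)
Op 8: place BQ@(0,2)
Per-piece attacks for B:
  BB@(0,1): attacks (1,2) (2,3) (3,4) (1,0)
  BQ@(0,2): attacks (0,3) (0,4) (0,1) (1,2) (2,2) (3,2) (4,2) (1,3) (2,4) (1,1) (2,0) [ray(0,1) blocked at (0,4); ray(0,-1) blocked at (0,1)]
  BQ@(4,1): attacks (4,2) (4,3) (4,4) (4,0) (3,1) (2,1) (1,1) (0,1) (3,2) (2,3) (1,4) (3,0) [ray(-1,0) blocked at (0,1)]
B attacks (1,2): yes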